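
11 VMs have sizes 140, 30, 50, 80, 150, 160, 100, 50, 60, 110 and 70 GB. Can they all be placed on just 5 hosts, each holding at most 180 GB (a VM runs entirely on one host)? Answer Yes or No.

Total = 1000 GB; ⌈1000/180⌉ = 6.
At least 6 hosts are required, but only 5 are allowed.

No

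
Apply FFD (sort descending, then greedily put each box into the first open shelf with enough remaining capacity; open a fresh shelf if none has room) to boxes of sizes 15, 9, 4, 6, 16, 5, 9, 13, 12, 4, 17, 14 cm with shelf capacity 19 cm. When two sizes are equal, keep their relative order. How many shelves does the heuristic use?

7

Sorted descending: 17, 16, 15, 14, 13, 12, 9, 9, 6, 5, 4, 4.
  17 → shelf 1 (new)  [load 17/19]
  16 → shelf 2 (new)  [load 16/19]
  15 → shelf 3 (new)  [load 15/19]
  14 → shelf 4 (new)  [load 14/19]
  13 → shelf 5 (new)  [load 13/19]
  12 → shelf 6 (new)  [load 12/19]
  9 → shelf 7 (new)  [load 9/19]
  9 → shelf 7  [load 18/19]
  6 → shelf 5  [load 19/19]
  5 → shelf 4  [load 19/19]
  4 → shelf 3  [load 19/19]
  4 → shelf 6  [load 16/19]
7 shelves opened.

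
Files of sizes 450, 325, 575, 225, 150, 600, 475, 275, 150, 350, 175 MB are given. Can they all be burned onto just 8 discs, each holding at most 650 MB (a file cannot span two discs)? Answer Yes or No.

A valid assignment using 7 discs:
  disc 1: 600 = 600
  disc 2: 575 = 575
  disc 3: 475 + 175 = 650
  disc 4: 450 + 150 = 600
  disc 5: 350 + 275 = 625
  disc 6: 325 + 225 = 550
  disc 7: 150 = 150
That uses only 7 ≤ 8, so 8 discs are enough.

Yes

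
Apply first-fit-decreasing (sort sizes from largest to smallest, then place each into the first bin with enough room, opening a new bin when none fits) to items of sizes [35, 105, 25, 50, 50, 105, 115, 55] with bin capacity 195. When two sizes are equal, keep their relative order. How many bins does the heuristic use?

3

Sorted descending: 115, 105, 105, 55, 50, 50, 35, 25.
  115 → bin 1 (new)  [load 115/195]
  105 → bin 2 (new)  [load 105/195]
  105 → bin 3 (new)  [load 105/195]
  55 → bin 1  [load 170/195]
  50 → bin 2  [load 155/195]
  50 → bin 3  [load 155/195]
  35 → bin 2  [load 190/195]
  25 → bin 1  [load 195/195]
3 bins opened.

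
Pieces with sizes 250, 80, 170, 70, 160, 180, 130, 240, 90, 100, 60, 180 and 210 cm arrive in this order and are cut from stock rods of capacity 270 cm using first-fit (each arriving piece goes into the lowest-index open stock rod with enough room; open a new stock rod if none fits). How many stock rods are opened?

8

  250 → stock rod 1 (new)  [load 250/270]
  80 → stock rod 2 (new)  [load 80/270]
  170 → stock rod 2  [load 250/270]
  70 → stock rod 3 (new)  [load 70/270]
  160 → stock rod 3  [load 230/270]
  180 → stock rod 4 (new)  [load 180/270]
  130 → stock rod 5 (new)  [load 130/270]
  240 → stock rod 6 (new)  [load 240/270]
  90 → stock rod 4  [load 270/270]
  100 → stock rod 5  [load 230/270]
  60 → stock rod 7 (new)  [load 60/270]
  180 → stock rod 7  [load 240/270]
  210 → stock rod 8 (new)  [load 210/270]
8 stock rods opened.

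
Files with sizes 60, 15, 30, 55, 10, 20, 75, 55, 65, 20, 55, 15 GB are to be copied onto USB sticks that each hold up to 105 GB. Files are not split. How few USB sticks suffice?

Total = 75 + 65 + 60 + 55 + 55 + 55 + 30 + 20 + 20 + 15 + 15 + 10 = 475 GB.
Lower bound: ⌈475/105⌉ = 5 USB sticks.
Also, 6 files each exceed 105/2 GB, and no two of those can share a USB stick, so at least 6 USB sticks are needed.
A packing using 6 USB sticks:
  USB stick 1: 75 + 30 = 105
  USB stick 2: 65 + 20 + 20 = 105
  USB stick 3: 60 + 15 + 15 + 10 = 100
  USB stick 4: 55 = 55
  USB stick 5: 55 = 55
  USB stick 6: 55 = 55
This matches the lower bound, so 6 is optimal.

6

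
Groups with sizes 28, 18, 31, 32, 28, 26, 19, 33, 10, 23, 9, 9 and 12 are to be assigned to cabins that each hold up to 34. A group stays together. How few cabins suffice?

Total = 33 + 32 + 31 + 28 + 28 + 26 + 23 + 19 + 18 + 12 + 10 + 9 + 9 = 278.
Lower bound: ⌈278/34⌉ = 9 cabins.
A packing using 10 cabins:
  cabin 1: 33 = 33
  cabin 2: 32 = 32
  cabin 3: 31 = 31
  cabin 4: 28 = 28
  cabin 5: 28 = 28
  cabin 6: 26 = 26
  cabin 7: 23 + 10 = 33
  cabin 8: 19 + 12 = 31
  cabin 9: 18 + 9 = 27
  cabin 10: 9 = 9
No arrangement into 9 cabins stays within capacity, so 10 is optimal.

10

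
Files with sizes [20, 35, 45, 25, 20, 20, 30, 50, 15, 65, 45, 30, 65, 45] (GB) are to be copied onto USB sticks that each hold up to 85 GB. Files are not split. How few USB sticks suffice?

7

Total = 65 + 65 + 50 + 45 + 45 + 45 + 35 + 30 + 30 + 25 + 20 + 20 + 20 + 15 = 510 GB.
Lower bound: ⌈510/85⌉ = 6 USB sticks.
A packing using 7 USB sticks:
  USB stick 1: 65 + 20 = 85
  USB stick 2: 65 + 20 = 85
  USB stick 3: 50 + 35 = 85
  USB stick 4: 45 + 30 = 75
  USB stick 5: 45 + 30 = 75
  USB stick 6: 45 + 25 + 15 = 85
  USB stick 7: 20 = 20
No arrangement into 6 USB sticks stays within capacity, so 7 is optimal.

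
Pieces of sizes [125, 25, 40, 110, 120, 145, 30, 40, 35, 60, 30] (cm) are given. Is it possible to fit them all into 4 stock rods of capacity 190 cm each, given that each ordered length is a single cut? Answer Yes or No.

Total = 760 cm; ⌈760/190⌉ = 4.
The bound of 4 does not rule out 4, but exhaustive search shows no assignment into 4 stock rods of capacity 190 cm exists — the minimum is 5.

No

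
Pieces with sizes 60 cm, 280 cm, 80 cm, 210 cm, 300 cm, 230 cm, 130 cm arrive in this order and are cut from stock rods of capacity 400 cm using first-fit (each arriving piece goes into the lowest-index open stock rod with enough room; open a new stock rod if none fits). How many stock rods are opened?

  60 → stock rod 1 (new)  [load 60/400]
  280 → stock rod 1  [load 340/400]
  80 → stock rod 2 (new)  [load 80/400]
  210 → stock rod 2  [load 290/400]
  300 → stock rod 3 (new)  [load 300/400]
  230 → stock rod 4 (new)  [load 230/400]
  130 → stock rod 4  [load 360/400]
4 stock rods opened.

4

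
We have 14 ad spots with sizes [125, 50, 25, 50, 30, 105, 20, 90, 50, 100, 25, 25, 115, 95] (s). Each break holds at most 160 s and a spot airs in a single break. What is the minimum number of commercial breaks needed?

6

Total = 125 + 115 + 105 + 100 + 95 + 90 + 50 + 50 + 50 + 30 + 25 + 25 + 25 + 20 = 905 s.
Lower bound: ⌈905/160⌉ = 6 commercial breaks.
A packing using 6 commercial breaks:
  break 1: 125 + 30 = 155
  break 2: 115 + 25 + 20 = 160
  break 3: 105 + 50 = 155
  break 4: 100 + 50 = 150
  break 5: 95 + 50 = 145
  break 6: 90 + 25 + 25 = 140
This matches the lower bound, so 6 is optimal.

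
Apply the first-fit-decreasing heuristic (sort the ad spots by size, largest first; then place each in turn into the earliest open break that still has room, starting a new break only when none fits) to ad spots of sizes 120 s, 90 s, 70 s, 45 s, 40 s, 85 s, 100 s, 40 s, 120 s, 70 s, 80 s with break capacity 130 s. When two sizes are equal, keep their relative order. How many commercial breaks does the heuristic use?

Sorted descending: 120, 120, 100, 90, 85, 80, 70, 70, 45, 40, 40.
  120 → break 1 (new)  [load 120/130]
  120 → break 2 (new)  [load 120/130]
  100 → break 3 (new)  [load 100/130]
  90 → break 4 (new)  [load 90/130]
  85 → break 5 (new)  [load 85/130]
  80 → break 6 (new)  [load 80/130]
  70 → break 7 (new)  [load 70/130]
  70 → break 8 (new)  [load 70/130]
  45 → break 5  [load 130/130]
  40 → break 4  [load 130/130]
  40 → break 6  [load 120/130]
8 commercial breaks opened.

8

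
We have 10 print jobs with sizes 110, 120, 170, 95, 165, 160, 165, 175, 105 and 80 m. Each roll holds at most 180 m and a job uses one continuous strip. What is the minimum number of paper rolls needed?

9

Total = 175 + 170 + 165 + 165 + 160 + 120 + 110 + 105 + 95 + 80 = 1345 m.
Lower bound: ⌈1345/180⌉ = 8 paper rolls.
Also, 9 print jobs each exceed 90 m, and no two of those can share a roll, so at least 9 paper rolls are needed.
A packing using 9 paper rolls:
  roll 1: 175 = 175
  roll 2: 170 = 170
  roll 3: 165 = 165
  roll 4: 165 = 165
  roll 5: 160 = 160
  roll 6: 120 = 120
  roll 7: 110 = 110
  roll 8: 105 = 105
  roll 9: 95 + 80 = 175
This matches the lower bound, so 9 is optimal.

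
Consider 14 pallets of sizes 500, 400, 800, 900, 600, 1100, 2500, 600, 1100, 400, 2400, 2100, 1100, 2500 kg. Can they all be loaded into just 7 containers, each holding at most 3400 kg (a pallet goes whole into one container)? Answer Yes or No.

A valid assignment using 6 containers:
  container 1: 2500 + 900 = 3400
  container 2: 2500 + 800 = 3300
  container 3: 2400 + 600 + 400 = 3400
  container 4: 2100 + 1100 = 3200
  container 5: 1100 + 1100 + 600 + 500 = 3300
  container 6: 400 = 400
That uses only 6 ≤ 7, so 7 containers are enough.

Yes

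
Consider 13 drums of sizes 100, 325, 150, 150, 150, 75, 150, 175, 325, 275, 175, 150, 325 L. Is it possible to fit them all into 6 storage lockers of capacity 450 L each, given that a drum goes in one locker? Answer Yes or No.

Total = 2525 L; ⌈2525/450⌉ = 6.
The bound of 6 does not rule out 6, but exhaustive search shows no assignment into 6 storage lockers of capacity 450 L exists — the minimum is 7.

No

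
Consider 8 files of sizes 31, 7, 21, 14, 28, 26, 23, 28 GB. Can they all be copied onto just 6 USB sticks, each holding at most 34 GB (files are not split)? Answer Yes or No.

No

Total = 178 GB; ⌈178/34⌉ = 6.
The bound of 6 does not rule out 6, but exhaustive search shows no assignment into 6 USB sticks of capacity 34 GB exists — the minimum is 7.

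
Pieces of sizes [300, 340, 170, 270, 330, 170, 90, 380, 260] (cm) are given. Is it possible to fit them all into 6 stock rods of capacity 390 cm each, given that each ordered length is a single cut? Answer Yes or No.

No

Total = 2310 cm; ⌈2310/390⌉ = 6.
The bound of 6 does not rule out 6, but exhaustive search shows no assignment into 6 stock rods of capacity 390 cm exists — the minimum is 7.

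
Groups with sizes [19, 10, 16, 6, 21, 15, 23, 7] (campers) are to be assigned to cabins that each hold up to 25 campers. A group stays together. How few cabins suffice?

5

Total = 23 + 21 + 19 + 16 + 15 + 10 + 7 + 6 = 117 campers.
Lower bound: ⌈117/25⌉ = 5 cabins.
A packing using 5 cabins:
  cabin 1: 23 = 23
  cabin 2: 21 = 21
  cabin 3: 19 + 6 = 25
  cabin 4: 16 + 7 = 23
  cabin 5: 15 + 10 = 25
This matches the lower bound, so 5 is optimal.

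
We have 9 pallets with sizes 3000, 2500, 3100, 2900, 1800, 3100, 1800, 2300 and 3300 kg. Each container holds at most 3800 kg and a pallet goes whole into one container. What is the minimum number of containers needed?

8

Total = 3300 + 3100 + 3100 + 3000 + 2900 + 2500 + 2300 + 1800 + 1800 = 23800 kg.
Lower bound: ⌈23800/3800⌉ = 7 containers.
A packing using 8 containers:
  container 1: 3300 = 3300
  container 2: 3100 = 3100
  container 3: 3100 = 3100
  container 4: 3000 = 3000
  container 5: 2900 = 2900
  container 6: 2500 = 2500
  container 7: 2300 = 2300
  container 8: 1800 + 1800 = 3600
No arrangement into 7 containers stays within capacity, so 8 is optimal.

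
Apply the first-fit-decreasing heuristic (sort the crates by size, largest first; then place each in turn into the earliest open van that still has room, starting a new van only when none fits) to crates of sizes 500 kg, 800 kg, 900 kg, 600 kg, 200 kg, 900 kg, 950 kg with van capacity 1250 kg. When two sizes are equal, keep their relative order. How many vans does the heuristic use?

Sorted descending: 950, 900, 900, 800, 600, 500, 200.
  950 → van 1 (new)  [load 950/1250]
  900 → van 2 (new)  [load 900/1250]
  900 → van 3 (new)  [load 900/1250]
  800 → van 4 (new)  [load 800/1250]
  600 → van 5 (new)  [load 600/1250]
  500 → van 5  [load 1100/1250]
  200 → van 1  [load 1150/1250]
5 vans opened.

5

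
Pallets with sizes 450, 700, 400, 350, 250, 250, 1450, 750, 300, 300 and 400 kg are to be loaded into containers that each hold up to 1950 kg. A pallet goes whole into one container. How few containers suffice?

Total = 1450 + 750 + 700 + 450 + 400 + 400 + 350 + 300 + 300 + 250 + 250 = 5600 kg.
Lower bound: ⌈5600/1950⌉ = 3 containers.
A packing using 3 containers:
  container 1: 1450 + 450 = 1900
  container 2: 750 + 700 + 400 = 1850
  container 3: 400 + 350 + 300 + 300 + 250 + 250 = 1850
This matches the lower bound, so 3 is optimal.

3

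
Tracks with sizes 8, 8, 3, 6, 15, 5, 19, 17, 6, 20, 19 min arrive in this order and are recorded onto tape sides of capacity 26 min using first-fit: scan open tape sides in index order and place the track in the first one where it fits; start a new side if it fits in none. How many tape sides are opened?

6

  8 → side 1 (new)  [load 8/26]
  8 → side 1  [load 16/26]
  3 → side 1  [load 19/26]
  6 → side 1  [load 25/26]
  15 → side 2 (new)  [load 15/26]
  5 → side 2  [load 20/26]
  19 → side 3 (new)  [load 19/26]
  17 → side 4 (new)  [load 17/26]
  6 → side 2  [load 26/26]
  20 → side 5 (new)  [load 20/26]
  19 → side 6 (new)  [load 19/26]
6 tape sides opened.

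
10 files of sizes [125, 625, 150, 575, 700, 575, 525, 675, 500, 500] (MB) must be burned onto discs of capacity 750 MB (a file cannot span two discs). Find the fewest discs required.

8

Total = 700 + 675 + 625 + 575 + 575 + 525 + 500 + 500 + 150 + 125 = 4950 MB.
Lower bound: ⌈4950/750⌉ = 7 discs.
Also, 8 files each exceed 375 MB, and no two of those can share a disc, so at least 8 discs are needed.
A packing using 8 discs:
  disc 1: 700 = 700
  disc 2: 675 = 675
  disc 3: 625 + 125 = 750
  disc 4: 575 + 150 = 725
  disc 5: 575 = 575
  disc 6: 525 = 525
  disc 7: 500 = 500
  disc 8: 500 = 500
This matches the lower bound, so 8 is optimal.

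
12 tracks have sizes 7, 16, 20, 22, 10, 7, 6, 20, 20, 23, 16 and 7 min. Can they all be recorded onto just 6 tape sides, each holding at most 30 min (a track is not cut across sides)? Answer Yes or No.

Total = 174 min; ⌈174/30⌉ = 6.
7 tracks each exceed half the capacity and cannot share a side, forcing at least 7 tape sides.
At least 7 tape sides are required, but only 6 are allowed.

No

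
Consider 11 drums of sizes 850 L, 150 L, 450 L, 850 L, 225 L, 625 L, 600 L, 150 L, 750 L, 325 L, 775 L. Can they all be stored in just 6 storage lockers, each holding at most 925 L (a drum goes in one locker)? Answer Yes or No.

No

Total = 5750 L; ⌈5750/925⌉ = 7.
At least 7 storage lockers are required, but only 6 are allowed.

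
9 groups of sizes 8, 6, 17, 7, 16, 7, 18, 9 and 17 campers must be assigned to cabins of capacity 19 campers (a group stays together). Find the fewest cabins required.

Total = 18 + 17 + 17 + 16 + 9 + 8 + 7 + 7 + 6 = 105 campers.
Lower bound: ⌈105/19⌉ = 6 cabins.
A packing using 7 cabins:
  cabin 1: 18 = 18
  cabin 2: 17 = 17
  cabin 3: 17 = 17
  cabin 4: 16 = 16
  cabin 5: 9 + 8 = 17
  cabin 6: 7 + 7 = 14
  cabin 7: 6 = 6
No arrangement into 6 cabins stays within capacity, so 7 is optimal.

7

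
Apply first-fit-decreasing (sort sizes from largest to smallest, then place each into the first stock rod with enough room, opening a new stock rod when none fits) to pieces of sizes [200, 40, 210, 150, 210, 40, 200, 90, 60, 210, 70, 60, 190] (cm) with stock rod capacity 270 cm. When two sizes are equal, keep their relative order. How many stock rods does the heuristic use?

Sorted descending: 210, 210, 210, 200, 200, 190, 150, 90, 70, 60, 60, 40, 40.
  210 → stock rod 1 (new)  [load 210/270]
  210 → stock rod 2 (new)  [load 210/270]
  210 → stock rod 3 (new)  [load 210/270]
  200 → stock rod 4 (new)  [load 200/270]
  200 → stock rod 5 (new)  [load 200/270]
  190 → stock rod 6 (new)  [load 190/270]
  150 → stock rod 7 (new)  [load 150/270]
  90 → stock rod 7  [load 240/270]
  70 → stock rod 4  [load 270/270]
  60 → stock rod 1  [load 270/270]
  60 → stock rod 2  [load 270/270]
  40 → stock rod 3  [load 250/270]
  40 → stock rod 5  [load 240/270]
7 stock rods opened.

7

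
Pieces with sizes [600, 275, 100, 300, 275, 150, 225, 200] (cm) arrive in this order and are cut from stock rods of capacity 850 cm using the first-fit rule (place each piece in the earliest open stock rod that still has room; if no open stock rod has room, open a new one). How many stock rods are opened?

3

  600 → stock rod 1 (new)  [load 600/850]
  275 → stock rod 2 (new)  [load 275/850]
  100 → stock rod 1  [load 700/850]
  300 → stock rod 2  [load 575/850]
  275 → stock rod 2  [load 850/850]
  150 → stock rod 1  [load 850/850]
  225 → stock rod 3 (new)  [load 225/850]
  200 → stock rod 3  [load 425/850]
3 stock rods opened.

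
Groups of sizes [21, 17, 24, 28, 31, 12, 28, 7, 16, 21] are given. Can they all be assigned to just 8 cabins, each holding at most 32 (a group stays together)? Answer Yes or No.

A valid assignment using 8 cabins:
  cabin 1: 31 = 31
  cabin 2: 28 = 28
  cabin 3: 28 = 28
  cabin 4: 24 + 7 = 31
  cabin 5: 21 = 21
  cabin 6: 21 = 21
  cabin 7: 17 + 12 = 29
  cabin 8: 16 = 16
Every load is within 32, so 8 cabins suffice.

Yes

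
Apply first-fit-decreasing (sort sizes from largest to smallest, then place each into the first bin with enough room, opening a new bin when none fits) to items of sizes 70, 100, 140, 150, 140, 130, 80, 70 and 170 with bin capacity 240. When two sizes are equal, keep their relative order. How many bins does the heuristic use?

Sorted descending: 170, 150, 140, 140, 130, 100, 80, 70, 70.
  170 → bin 1 (new)  [load 170/240]
  150 → bin 2 (new)  [load 150/240]
  140 → bin 3 (new)  [load 140/240]
  140 → bin 4 (new)  [load 140/240]
  130 → bin 5 (new)  [load 130/240]
  100 → bin 3  [load 240/240]
  80 → bin 2  [load 230/240]
  70 → bin 1  [load 240/240]
  70 → bin 4  [load 210/240]
5 bins opened.

5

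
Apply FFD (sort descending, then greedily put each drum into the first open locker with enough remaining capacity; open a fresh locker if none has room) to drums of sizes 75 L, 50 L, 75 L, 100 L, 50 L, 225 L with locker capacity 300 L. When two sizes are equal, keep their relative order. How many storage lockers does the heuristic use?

Sorted descending: 225, 100, 75, 75, 50, 50.
  225 → locker 1 (new)  [load 225/300]
  100 → locker 2 (new)  [load 100/300]
  75 → locker 1  [load 300/300]
  75 → locker 2  [load 175/300]
  50 → locker 2  [load 225/300]
  50 → locker 2  [load 275/300]
2 storage lockers opened.

2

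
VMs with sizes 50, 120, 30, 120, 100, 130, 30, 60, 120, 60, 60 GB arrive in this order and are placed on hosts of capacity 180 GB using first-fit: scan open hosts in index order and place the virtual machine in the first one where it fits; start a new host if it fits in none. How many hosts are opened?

6

  50 → host 1 (new)  [load 50/180]
  120 → host 1  [load 170/180]
  30 → host 2 (new)  [load 30/180]
  120 → host 2  [load 150/180]
  100 → host 3 (new)  [load 100/180]
  130 → host 4 (new)  [load 130/180]
  30 → host 2  [load 180/180]
  60 → host 3  [load 160/180]
  120 → host 5 (new)  [load 120/180]
  60 → host 5  [load 180/180]
  60 → host 6 (new)  [load 60/180]
6 hosts opened.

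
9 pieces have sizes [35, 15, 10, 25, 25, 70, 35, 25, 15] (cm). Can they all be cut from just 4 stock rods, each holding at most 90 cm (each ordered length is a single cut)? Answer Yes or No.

A valid assignment using 3 stock rods:
  stock rod 1: 70 + 15 = 85
  stock rod 2: 35 + 35 + 15 = 85
  stock rod 3: 25 + 25 + 25 + 10 = 85
That uses only 3 ≤ 4, so 4 stock rods are enough.

Yes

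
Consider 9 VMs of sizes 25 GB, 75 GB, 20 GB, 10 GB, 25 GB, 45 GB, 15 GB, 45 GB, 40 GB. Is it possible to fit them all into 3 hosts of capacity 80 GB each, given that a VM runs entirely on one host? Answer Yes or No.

No

Total = 300 GB; ⌈300/80⌉ = 4.
At least 4 hosts are required, but only 3 are allowed.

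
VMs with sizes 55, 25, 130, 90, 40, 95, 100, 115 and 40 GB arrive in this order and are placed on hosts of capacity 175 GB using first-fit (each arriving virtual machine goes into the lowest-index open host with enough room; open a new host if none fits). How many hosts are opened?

  55 → host 1 (new)  [load 55/175]
  25 → host 1  [load 80/175]
  130 → host 2 (new)  [load 130/175]
  90 → host 1  [load 170/175]
  40 → host 2  [load 170/175]
  95 → host 3 (new)  [load 95/175]
  100 → host 4 (new)  [load 100/175]
  115 → host 5 (new)  [load 115/175]
  40 → host 3  [load 135/175]
5 hosts opened.

5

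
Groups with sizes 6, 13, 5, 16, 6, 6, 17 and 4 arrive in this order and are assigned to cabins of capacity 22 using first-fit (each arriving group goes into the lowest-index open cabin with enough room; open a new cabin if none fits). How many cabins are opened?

  6 → cabin 1 (new)  [load 6/22]
  13 → cabin 1  [load 19/22]
  5 → cabin 2 (new)  [load 5/22]
  16 → cabin 2  [load 21/22]
  6 → cabin 3 (new)  [load 6/22]
  6 → cabin 3  [load 12/22]
  17 → cabin 4 (new)  [load 17/22]
  4 → cabin 3  [load 16/22]
4 cabins opened.

4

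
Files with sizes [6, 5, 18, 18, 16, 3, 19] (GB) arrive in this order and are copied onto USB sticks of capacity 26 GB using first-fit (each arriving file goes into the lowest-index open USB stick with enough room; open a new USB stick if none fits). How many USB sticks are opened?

5

  6 → USB stick 1 (new)  [load 6/26]
  5 → USB stick 1  [load 11/26]
  18 → USB stick 2 (new)  [load 18/26]
  18 → USB stick 3 (new)  [load 18/26]
  16 → USB stick 4 (new)  [load 16/26]
  3 → USB stick 1  [load 14/26]
  19 → USB stick 5 (new)  [load 19/26]
5 USB sticks opened.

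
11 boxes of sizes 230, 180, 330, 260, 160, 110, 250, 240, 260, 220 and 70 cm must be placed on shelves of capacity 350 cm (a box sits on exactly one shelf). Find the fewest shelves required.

8

Total = 330 + 260 + 260 + 250 + 240 + 230 + 220 + 180 + 160 + 110 + 70 = 2310 cm.
Lower bound: ⌈2310/350⌉ = 7 shelves.
Also, 8 boxes each exceed 175 cm, and no two of those can share a shelf, so at least 8 shelves are needed.
A packing using 8 shelves:
  shelf 1: 330 = 330
  shelf 2: 260 + 70 = 330
  shelf 3: 260 = 260
  shelf 4: 250 = 250
  shelf 5: 240 + 110 = 350
  shelf 6: 230 = 230
  shelf 7: 220 = 220
  shelf 8: 180 + 160 = 340
This matches the lower bound, so 8 is optimal.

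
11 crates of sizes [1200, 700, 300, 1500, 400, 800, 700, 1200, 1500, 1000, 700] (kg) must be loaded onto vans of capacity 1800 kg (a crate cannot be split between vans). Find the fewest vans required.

Total = 1500 + 1500 + 1200 + 1200 + 1000 + 800 + 700 + 700 + 700 + 400 + 300 = 10000 kg.
Lower bound: ⌈10000/1800⌉ = 6 vans.
A packing using 7 vans:
  van 1: 1500 + 300 = 1800
  van 2: 1500 = 1500
  van 3: 1200 + 400 = 1600
  van 4: 1200 = 1200
  van 5: 1000 + 800 = 1800
  van 6: 700 + 700 = 1400
  van 7: 700 = 700
No arrangement into 6 vans stays within capacity, so 7 is optimal.

7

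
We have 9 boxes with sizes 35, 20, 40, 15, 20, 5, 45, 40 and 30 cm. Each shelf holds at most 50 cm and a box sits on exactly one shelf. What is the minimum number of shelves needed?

Total = 45 + 40 + 40 + 35 + 30 + 20 + 20 + 15 + 5 = 250 cm.
Lower bound: ⌈250/50⌉ = 5 shelves.
A packing using 6 shelves:
  shelf 1: 45 + 5 = 50
  shelf 2: 40 = 40
  shelf 3: 40 = 40
  shelf 4: 35 + 15 = 50
  shelf 5: 30 + 20 = 50
  shelf 6: 20 = 20
No arrangement into 5 shelves stays within capacity, so 6 is optimal.

6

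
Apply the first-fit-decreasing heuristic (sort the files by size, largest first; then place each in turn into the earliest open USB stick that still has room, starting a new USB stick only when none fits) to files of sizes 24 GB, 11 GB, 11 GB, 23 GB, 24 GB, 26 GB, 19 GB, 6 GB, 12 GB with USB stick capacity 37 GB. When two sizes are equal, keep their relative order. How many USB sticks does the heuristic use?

Sorted descending: 26, 24, 24, 23, 19, 12, 11, 11, 6.
  26 → USB stick 1 (new)  [load 26/37]
  24 → USB stick 2 (new)  [load 24/37]
  24 → USB stick 3 (new)  [load 24/37]
  23 → USB stick 4 (new)  [load 23/37]
  19 → USB stick 5 (new)  [load 19/37]
  12 → USB stick 2  [load 36/37]
  11 → USB stick 1  [load 37/37]
  11 → USB stick 3  [load 35/37]
  6 → USB stick 4  [load 29/37]
5 USB sticks opened.

5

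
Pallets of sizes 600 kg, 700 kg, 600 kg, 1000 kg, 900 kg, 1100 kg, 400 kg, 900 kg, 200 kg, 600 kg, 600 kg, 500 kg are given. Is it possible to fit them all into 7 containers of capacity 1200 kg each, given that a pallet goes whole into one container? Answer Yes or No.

Total = 8100 kg; ⌈8100/1200⌉ = 7.
The bound of 7 does not rule out 7, but exhaustive search shows no assignment into 7 containers of capacity 1200 kg exists — the minimum is 8.

No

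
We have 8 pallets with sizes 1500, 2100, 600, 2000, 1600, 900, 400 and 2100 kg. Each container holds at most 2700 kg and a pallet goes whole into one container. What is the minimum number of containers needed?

5

Total = 2100 + 2100 + 2000 + 1600 + 1500 + 900 + 600 + 400 = 11200 kg.
Lower bound: ⌈11200/2700⌉ = 5 containers.
A packing using 5 containers:
  container 1: 2100 + 600 = 2700
  container 2: 2100 + 400 = 2500
  container 3: 2000 = 2000
  container 4: 1600 + 900 = 2500
  container 5: 1500 = 1500
This matches the lower bound, so 5 is optimal.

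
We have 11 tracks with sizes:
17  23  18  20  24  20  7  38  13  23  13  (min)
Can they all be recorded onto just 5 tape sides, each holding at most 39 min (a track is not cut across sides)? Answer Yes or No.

No

Total = 216 min; ⌈216/39⌉ = 6.
At least 6 tape sides are required, but only 5 are allowed.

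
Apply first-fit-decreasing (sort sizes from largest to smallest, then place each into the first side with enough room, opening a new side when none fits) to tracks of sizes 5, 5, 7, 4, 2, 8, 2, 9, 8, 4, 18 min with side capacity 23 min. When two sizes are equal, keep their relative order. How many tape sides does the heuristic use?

Sorted descending: 18, 9, 8, 8, 7, 5, 5, 4, 4, 2, 2.
  18 → side 1 (new)  [load 18/23]
  9 → side 2 (new)  [load 9/23]
  8 → side 2  [load 17/23]
  8 → side 3 (new)  [load 8/23]
  7 → side 3  [load 15/23]
  5 → side 1  [load 23/23]
  5 → side 2  [load 22/23]
  4 → side 3  [load 19/23]
  4 → side 3  [load 23/23]
  2 → side 4 (new)  [load 2/23]
  2 → side 4  [load 4/23]
4 tape sides opened.

4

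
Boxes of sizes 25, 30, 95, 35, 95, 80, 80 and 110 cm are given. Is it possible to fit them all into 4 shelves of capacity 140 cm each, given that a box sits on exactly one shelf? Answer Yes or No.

No

Total = 550 cm; ⌈550/140⌉ = 4.
5 boxes each exceed half the capacity and cannot share a shelf, forcing at least 5 shelves.
At least 5 shelves are required, but only 4 are allowed.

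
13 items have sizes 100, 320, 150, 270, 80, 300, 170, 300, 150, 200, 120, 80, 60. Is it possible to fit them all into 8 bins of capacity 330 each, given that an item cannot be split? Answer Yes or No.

Yes

A valid assignment using 8 bins:
  bin 1: 320 = 320
  bin 2: 300 = 300
  bin 3: 300 = 300
  bin 4: 270 + 60 = 330
  bin 5: 200 + 120 = 320
  bin 6: 170 + 150 = 320
  bin 7: 150 + 100 + 80 = 330
  bin 8: 80 = 80
Every load is within 330, so 8 bins suffice.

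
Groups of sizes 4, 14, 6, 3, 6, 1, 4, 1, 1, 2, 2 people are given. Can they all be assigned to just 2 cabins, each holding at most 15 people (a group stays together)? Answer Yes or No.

Total = 44 people; ⌈44/15⌉ = 3.
At least 3 cabins are required, but only 2 are allowed.

No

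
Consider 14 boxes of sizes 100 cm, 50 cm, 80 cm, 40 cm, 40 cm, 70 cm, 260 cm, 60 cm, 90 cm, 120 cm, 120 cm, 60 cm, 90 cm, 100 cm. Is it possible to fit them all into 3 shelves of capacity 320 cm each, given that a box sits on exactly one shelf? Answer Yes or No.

Total = 1280 cm; ⌈1280/320⌉ = 4.
At least 4 shelves are required, but only 3 are allowed.

No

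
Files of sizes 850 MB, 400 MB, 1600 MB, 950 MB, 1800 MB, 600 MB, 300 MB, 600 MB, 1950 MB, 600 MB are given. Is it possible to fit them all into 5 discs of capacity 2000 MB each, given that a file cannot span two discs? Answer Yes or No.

Total = 9650 MB; ⌈9650/2000⌉ = 5.
The bound of 5 does not rule out 5, but exhaustive search shows no assignment into 5 discs of capacity 2000 MB exists — the minimum is 6.

No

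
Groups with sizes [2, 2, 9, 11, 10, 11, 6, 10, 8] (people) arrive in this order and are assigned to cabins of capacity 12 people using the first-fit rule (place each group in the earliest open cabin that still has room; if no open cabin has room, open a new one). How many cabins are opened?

7

  2 → cabin 1 (new)  [load 2/12]
  2 → cabin 1  [load 4/12]
  9 → cabin 2 (new)  [load 9/12]
  11 → cabin 3 (new)  [load 11/12]
  10 → cabin 4 (new)  [load 10/12]
  11 → cabin 5 (new)  [load 11/12]
  6 → cabin 1  [load 10/12]
  10 → cabin 6 (new)  [load 10/12]
  8 → cabin 7 (new)  [load 8/12]
7 cabins opened.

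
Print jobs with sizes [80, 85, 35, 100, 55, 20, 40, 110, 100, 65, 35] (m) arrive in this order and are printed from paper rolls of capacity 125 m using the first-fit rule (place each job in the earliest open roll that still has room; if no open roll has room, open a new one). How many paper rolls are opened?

7

  80 → roll 1 (new)  [load 80/125]
  85 → roll 2 (new)  [load 85/125]
  35 → roll 1  [load 115/125]
  100 → roll 3 (new)  [load 100/125]
  55 → roll 4 (new)  [load 55/125]
  20 → roll 2  [load 105/125]
  40 → roll 4  [load 95/125]
  110 → roll 5 (new)  [load 110/125]
  100 → roll 6 (new)  [load 100/125]
  65 → roll 7 (new)  [load 65/125]
  35 → roll 7  [load 100/125]
7 paper rolls opened.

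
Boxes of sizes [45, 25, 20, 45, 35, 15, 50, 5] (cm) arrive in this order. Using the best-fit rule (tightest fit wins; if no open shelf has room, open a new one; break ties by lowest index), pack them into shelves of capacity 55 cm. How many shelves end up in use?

5

  45 → shelf 1 (new)  [load 45/55]
  25 → shelf 2 (new)  [load 25/55]
  20 → shelf 2  [load 45/55]
  45 → shelf 3 (new)  [load 45/55]
  35 → shelf 4 (new)  [load 35/55]
  15 → shelf 4  [load 50/55]
  50 → shelf 5 (new)  [load 50/55]
  5 → shelf 4  [load 55/55]
5 shelves opened.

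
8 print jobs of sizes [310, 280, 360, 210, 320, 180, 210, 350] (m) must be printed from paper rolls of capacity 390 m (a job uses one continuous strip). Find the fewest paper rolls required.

7

Total = 360 + 350 + 320 + 310 + 280 + 210 + 210 + 180 = 2220 m.
Lower bound: ⌈2220/390⌉ = 6 paper rolls.
Also, 7 print jobs each exceed 195 m, and no two of those can share a roll, so at least 7 paper rolls are needed.
A packing using 7 paper rolls:
  roll 1: 360 = 360
  roll 2: 350 = 350
  roll 3: 320 = 320
  roll 4: 310 = 310
  roll 5: 280 = 280
  roll 6: 210 + 180 = 390
  roll 7: 210 = 210
This matches the lower bound, so 7 is optimal.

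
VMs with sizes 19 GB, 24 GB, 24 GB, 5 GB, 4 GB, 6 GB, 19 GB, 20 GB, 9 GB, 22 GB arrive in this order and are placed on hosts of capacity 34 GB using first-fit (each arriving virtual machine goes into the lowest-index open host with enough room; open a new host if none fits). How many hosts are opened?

6

  19 → host 1 (new)  [load 19/34]
  24 → host 2 (new)  [load 24/34]
  24 → host 3 (new)  [load 24/34]
  5 → host 1  [load 24/34]
  4 → host 1  [load 28/34]
  6 → host 1  [load 34/34]
  19 → host 4 (new)  [load 19/34]
  20 → host 5 (new)  [load 20/34]
  9 → host 2  [load 33/34]
  22 → host 6 (new)  [load 22/34]
6 hosts opened.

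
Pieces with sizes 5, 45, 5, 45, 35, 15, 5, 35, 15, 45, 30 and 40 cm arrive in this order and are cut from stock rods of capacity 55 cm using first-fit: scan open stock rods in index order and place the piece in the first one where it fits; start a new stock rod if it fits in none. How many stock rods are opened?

  5 → stock rod 1 (new)  [load 5/55]
  45 → stock rod 1  [load 50/55]
  5 → stock rod 1  [load 55/55]
  45 → stock rod 2 (new)  [load 45/55]
  35 → stock rod 3 (new)  [load 35/55]
  15 → stock rod 3  [load 50/55]
  5 → stock rod 2  [load 50/55]
  35 → stock rod 4 (new)  [load 35/55]
  15 → stock rod 4  [load 50/55]
  45 → stock rod 5 (new)  [load 45/55]
  30 → stock rod 6 (new)  [load 30/55]
  40 → stock rod 7 (new)  [load 40/55]
7 stock rods opened.

7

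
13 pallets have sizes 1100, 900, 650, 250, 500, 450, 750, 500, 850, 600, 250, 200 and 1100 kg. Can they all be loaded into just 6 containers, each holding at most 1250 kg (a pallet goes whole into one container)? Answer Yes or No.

No

Total = 8100 kg; ⌈8100/1250⌉ = 7.
At least 7 containers are required, but only 6 are allowed.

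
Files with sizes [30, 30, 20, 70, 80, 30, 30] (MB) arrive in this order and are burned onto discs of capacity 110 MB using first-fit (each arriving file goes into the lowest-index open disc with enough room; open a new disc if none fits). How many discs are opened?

3

  30 → disc 1 (new)  [load 30/110]
  30 → disc 1  [load 60/110]
  20 → disc 1  [load 80/110]
  70 → disc 2 (new)  [load 70/110]
  80 → disc 3 (new)  [load 80/110]
  30 → disc 1  [load 110/110]
  30 → disc 2  [load 100/110]
3 discs opened.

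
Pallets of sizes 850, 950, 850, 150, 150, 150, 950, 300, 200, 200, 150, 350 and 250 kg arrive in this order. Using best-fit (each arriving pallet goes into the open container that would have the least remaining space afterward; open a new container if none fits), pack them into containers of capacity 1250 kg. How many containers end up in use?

5

  850 → container 1 (new)  [load 850/1250]
  950 → container 2 (new)  [load 950/1250]
  850 → container 3 (new)  [load 850/1250]
  150 → container 2  [load 1100/1250]
  150 → container 2  [load 1250/1250]
  150 → container 1  [load 1000/1250]
  950 → container 4 (new)  [load 950/1250]
  300 → container 4  [load 1250/1250]
  200 → container 1  [load 1200/1250]
  200 → container 3  [load 1050/1250]
  150 → container 3  [load 1200/1250]
  350 → container 5 (new)  [load 350/1250]
  250 → container 5  [load 600/1250]
5 containers opened.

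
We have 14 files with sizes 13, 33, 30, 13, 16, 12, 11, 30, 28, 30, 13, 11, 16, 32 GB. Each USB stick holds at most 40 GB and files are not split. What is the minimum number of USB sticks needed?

9

Total = 33 + 32 + 30 + 30 + 30 + 28 + 16 + 16 + 13 + 13 + 13 + 12 + 11 + 11 = 288 GB.
Lower bound: ⌈288/40⌉ = 8 USB sticks.
A packing using 9 USB sticks:
  USB stick 1: 33 = 33
  USB stick 2: 32 = 32
  USB stick 3: 30 = 30
  USB stick 4: 30 = 30
  USB stick 5: 30 = 30
  USB stick 6: 28 + 12 = 40
  USB stick 7: 16 + 16 = 32
  USB stick 8: 13 + 13 + 13 = 39
  USB stick 9: 11 + 11 = 22
No arrangement into 8 USB sticks stays within capacity, so 9 is optimal.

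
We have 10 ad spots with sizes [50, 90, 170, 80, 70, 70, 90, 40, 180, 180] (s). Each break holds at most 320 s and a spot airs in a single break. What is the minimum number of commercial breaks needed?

Total = 180 + 180 + 170 + 90 + 90 + 80 + 70 + 70 + 50 + 40 = 1020 s.
Lower bound: ⌈1020/320⌉ = 4 commercial breaks.
A packing using 4 commercial breaks:
  break 1: 180 + 90 + 50 = 320
  break 2: 180 + 90 + 40 = 310
  break 3: 170 + 80 + 70 = 320
  break 4: 70 = 70
This matches the lower bound, so 4 is optimal.

4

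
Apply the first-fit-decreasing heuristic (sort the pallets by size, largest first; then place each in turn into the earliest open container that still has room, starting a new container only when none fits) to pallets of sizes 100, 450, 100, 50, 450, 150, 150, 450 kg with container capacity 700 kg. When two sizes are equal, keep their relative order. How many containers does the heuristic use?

3

Sorted descending: 450, 450, 450, 150, 150, 100, 100, 50.
  450 → container 1 (new)  [load 450/700]
  450 → container 2 (new)  [load 450/700]
  450 → container 3 (new)  [load 450/700]
  150 → container 1  [load 600/700]
  150 → container 2  [load 600/700]
  100 → container 1  [load 700/700]
  100 → container 2  [load 700/700]
  50 → container 3  [load 500/700]
3 containers opened.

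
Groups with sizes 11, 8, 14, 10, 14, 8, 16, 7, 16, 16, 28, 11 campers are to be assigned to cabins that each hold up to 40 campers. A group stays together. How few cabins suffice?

Total = 28 + 16 + 16 + 16 + 14 + 14 + 11 + 11 + 10 + 8 + 8 + 7 = 159 campers.
Lower bound: ⌈159/40⌉ = 4 cabins.
A packing using 4 cabins:
  cabin 1: 28 + 11 = 39
  cabin 2: 16 + 16 + 8 = 40
  cabin 3: 16 + 14 + 10 = 40
  cabin 4: 14 + 11 + 8 + 7 = 40
This matches the lower bound, so 4 is optimal.

4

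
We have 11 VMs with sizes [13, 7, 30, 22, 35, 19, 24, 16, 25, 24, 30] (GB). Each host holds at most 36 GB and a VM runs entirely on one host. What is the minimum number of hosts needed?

Total = 35 + 30 + 30 + 25 + 24 + 24 + 22 + 19 + 16 + 13 + 7 = 245 GB.
Lower bound: ⌈245/36⌉ = 7 hosts.
Also, 8 VMs each exceed 18 GB, and no two of those can share a host, so at least 8 hosts are needed.
A packing using 8 hosts:
  host 1: 35 = 35
  host 2: 30 = 30
  host 3: 30 = 30
  host 4: 25 + 7 = 32
  host 5: 24 = 24
  host 6: 24 = 24
  host 7: 22 + 13 = 35
  host 8: 19 + 16 = 35
This matches the lower bound, so 8 is optimal.

8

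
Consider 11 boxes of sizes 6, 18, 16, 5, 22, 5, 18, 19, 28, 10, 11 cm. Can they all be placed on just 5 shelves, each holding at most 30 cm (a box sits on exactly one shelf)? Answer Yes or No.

Total = 158 cm; ⌈158/30⌉ = 6.
At least 6 shelves are required, but only 5 are allowed.

No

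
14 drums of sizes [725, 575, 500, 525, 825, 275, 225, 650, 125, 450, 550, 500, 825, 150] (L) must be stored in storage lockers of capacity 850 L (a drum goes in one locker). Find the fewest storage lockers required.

10

Total = 825 + 825 + 725 + 650 + 575 + 550 + 525 + 500 + 500 + 450 + 275 + 225 + 150 + 125 = 6900 L.
Lower bound: ⌈6900/850⌉ = 9 storage lockers.
Also, 10 drums each exceed 425 L, and no two of those can share a locker, so at least 10 storage lockers are needed.
A packing using 10 storage lockers:
  locker 1: 825 = 825
  locker 2: 825 = 825
  locker 3: 725 + 125 = 850
  locker 4: 650 + 150 = 800
  locker 5: 575 + 275 = 850
  locker 6: 550 + 225 = 775
  locker 7: 525 = 525
  locker 8: 500 = 500
  locker 9: 500 = 500
  locker 10: 450 = 450
This matches the lower bound, so 10 is optimal.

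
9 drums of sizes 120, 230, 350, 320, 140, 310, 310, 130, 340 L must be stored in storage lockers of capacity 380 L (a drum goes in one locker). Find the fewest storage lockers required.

Total = 350 + 340 + 320 + 310 + 310 + 230 + 140 + 130 + 120 = 2250 L.
Lower bound: ⌈2250/380⌉ = 6 storage lockers.
A packing using 7 storage lockers:
  locker 1: 350 = 350
  locker 2: 340 = 340
  locker 3: 320 = 320
  locker 4: 310 = 310
  locker 5: 310 = 310
  locker 6: 230 + 140 = 370
  locker 7: 130 + 120 = 250
No arrangement into 6 storage lockers stays within capacity, so 7 is optimal.

7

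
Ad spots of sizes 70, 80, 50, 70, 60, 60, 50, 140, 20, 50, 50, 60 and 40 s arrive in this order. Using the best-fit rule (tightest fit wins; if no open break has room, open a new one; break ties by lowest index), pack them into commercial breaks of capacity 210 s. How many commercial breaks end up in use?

4

  70 → break 1 (new)  [load 70/210]
  80 → break 1  [load 150/210]
  50 → break 1  [load 200/210]
  70 → break 2 (new)  [load 70/210]
  60 → break 2  [load 130/210]
  60 → break 2  [load 190/210]
  50 → break 3 (new)  [load 50/210]
  140 → break 3  [load 190/210]
  20 → break 2  [load 210/210]
  50 → break 4 (new)  [load 50/210]
  50 → break 4  [load 100/210]
  60 → break 4  [load 160/210]
  40 → break 4  [load 200/210]
4 commercial breaks opened.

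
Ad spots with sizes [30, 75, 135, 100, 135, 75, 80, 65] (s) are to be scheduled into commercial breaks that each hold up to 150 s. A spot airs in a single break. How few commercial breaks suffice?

Total = 135 + 135 + 100 + 80 + 75 + 75 + 65 + 30 = 695 s.
Lower bound: ⌈695/150⌉ = 5 commercial breaks.
A packing using 5 commercial breaks:
  break 1: 135 = 135
  break 2: 135 = 135
  break 3: 100 + 30 = 130
  break 4: 80 + 65 = 145
  break 5: 75 + 75 = 150
This matches the lower bound, so 5 is optimal.

5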